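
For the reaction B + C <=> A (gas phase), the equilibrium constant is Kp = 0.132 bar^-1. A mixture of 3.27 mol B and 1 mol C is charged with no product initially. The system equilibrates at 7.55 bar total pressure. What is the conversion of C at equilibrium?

Let X = conversion of C (basis 1 mol C); extent of reaction ξ = X.
At extent ξ: n_B = 3.27 − X; n_C = 1 − X; n_A = X.
Summing: n_T = 4.27 − X.
With p_i = (n_i/n_T)P, Kp = p_A / (p_B p_C).
Setting this equal to 0.132 bar^-1 and taking the physical root (0 < X < 1) gives X = 0.424.

X = 0.424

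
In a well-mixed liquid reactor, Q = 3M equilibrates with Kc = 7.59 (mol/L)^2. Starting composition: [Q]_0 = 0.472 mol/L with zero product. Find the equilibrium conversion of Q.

Let X = conversion of Q; extent ξ = 0.472·X mol/L.
Concentrations: [Q] = 0.472 − 0.472X; [M] = 1.42X.
Kc = [M]^3 / ([Q]).
This equals 7.59 at X = 0.713 (the root in 0 < X < 1).

X = 0.713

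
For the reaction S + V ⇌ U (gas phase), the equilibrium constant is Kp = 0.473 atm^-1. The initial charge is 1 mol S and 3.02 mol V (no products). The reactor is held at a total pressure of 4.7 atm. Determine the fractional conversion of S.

X = 0.611

Basis: 1 mol S initially; let X = conversion of S. Extent ξ = X.
At extent ξ: n_S = 1 − X; n_V = 3.02 − X; n_U = X.
Total moles n_T = 4.02 − X.
Mole fractions y_i = n_i/n_T; Kp = p_U / (p_S p_V) with p_i = y_i·P.
This yields a degree-2 equation in X; solving on (0,1), X = 0.611.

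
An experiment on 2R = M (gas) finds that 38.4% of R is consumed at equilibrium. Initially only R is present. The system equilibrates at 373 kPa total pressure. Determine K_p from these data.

K_p = 0.0011 kPa^-1

Let X = conversion of R (basis 1 mol R); extent of reaction ξ = 0.5X.
Species balance: n_R = 1 − X; n_M = 0.5X.
n_T = Σnᵢ = 1 − 0.5X.
At X = 0.384: n_R = 0.616, n_M = 0.192, n_T = 0.808.
p_i = (n_i/n_T)·P. K_p = p_M / (p_R^2) = 0.0011 kPa^-1.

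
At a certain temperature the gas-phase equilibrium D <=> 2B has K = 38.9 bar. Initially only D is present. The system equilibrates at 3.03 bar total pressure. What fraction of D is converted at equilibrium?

Take 1 mol D as basis and let X be its fractional conversion, so ξ = X.
At extent ξ: n_D = 1 − X; n_B = 2X.
Summing: n_T = 1 + X.
y_i = n_i/n_T, p_i = y_i·P. K = p_B^2 / (p_D).
Setting this equal to 38.9 bar and taking the physical root (0 < X < 1) gives X = 0.873.

X = 0.873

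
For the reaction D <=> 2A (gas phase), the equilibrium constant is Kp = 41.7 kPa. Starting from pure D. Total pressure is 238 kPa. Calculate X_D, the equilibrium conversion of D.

Basis: 1 mol D initially; let X = conversion of D. Extent ξ = X.
Mole table: n_D = 1 − X; n_A = 2X.
Summing: n_T = 1 + X.
With p_i = (n_i/n_T)P, Kp = p_A^2 / (p_D).
This yields a degree-2 equation in X; solving on (0,1), X = 0.205.

X = 0.205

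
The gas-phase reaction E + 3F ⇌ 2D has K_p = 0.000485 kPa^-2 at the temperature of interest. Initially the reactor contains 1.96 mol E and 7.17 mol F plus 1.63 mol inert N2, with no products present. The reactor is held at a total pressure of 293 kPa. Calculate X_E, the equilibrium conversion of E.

Basis: 1.96 mol E initially; let X = conversion of E. Extent ξ = 1.96X.
Species balance: n_E = 1.96 − 1.96X; n_F = 7.17 − 5.88X; n_D = 3.92X; n_I = 1.63 (inert).
Summing: n_T = 10.8 − 3.92X.
Mole fractions y_i = n_i/n_T; K_p = p_D^2 / (p_E p_F^3) with p_i = y_i·P.
Setting this equal to 0.000485 kPa^-2 and taking the physical root (0 < X < 1) gives X = 0.732.

X = 0.732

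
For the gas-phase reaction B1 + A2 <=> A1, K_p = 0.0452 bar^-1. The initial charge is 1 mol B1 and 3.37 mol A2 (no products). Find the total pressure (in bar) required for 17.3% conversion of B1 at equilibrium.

Take 1 mol B1 as basis and let X be its fractional conversion, so ξ = X.
At extent ξ: n_B1 = 1 − X; n_A2 = 3.37 − X; n_A1 = X.
Summing: n_T = 4.37 − X.
K_p = p_A1 / (p_B1 p_A2) with p_i = (n_i/n_T)·P.
At X = 0.173: the mole-fraction product g(X) = Π y_i^ν_i = 0.2746. Since K_p = g(X)·P^{-1}, P = (g/K_p)^(1/1) = (0.2746/0.0452)^(1/1) = 6.08 bar.

P = 6.08 bar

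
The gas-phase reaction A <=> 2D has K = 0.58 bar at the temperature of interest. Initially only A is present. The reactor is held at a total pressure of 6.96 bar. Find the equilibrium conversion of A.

X = 0.143

Basis: 1 mol A initially; let X = conversion of A. Extent ξ = X.
Moles: n_A = 1 − X; n_D = 2X.
n_T = Σnᵢ = 1 + X.
y_i = n_i/n_T, p_i = y_i·P. K = p_D^2 / (p_A).
Substituting and setting equal to 0.58 bar gives a polynomial in X; the root in (0,1) is X = 0.143.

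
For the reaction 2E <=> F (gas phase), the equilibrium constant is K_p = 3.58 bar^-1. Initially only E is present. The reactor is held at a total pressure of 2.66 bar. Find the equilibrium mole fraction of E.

Basis: 1 mol E initially; let X = conversion of E. Extent ξ = 0.5X.
At extent ξ: n_E = 1 − X; n_F = 0.5X.
n_T = Σnᵢ = 1 − 0.5X.
With p_i = (n_i/n_T)P, K_p = p_F / (p_E^2).
Substituting and setting equal to 3.58 bar^-1 gives a polynomial in X; the root in (0,1) is X = 0.840.
Then n_E = 0.16, n_T = 0.58, so y_E = 0.276.

y_E = 0.276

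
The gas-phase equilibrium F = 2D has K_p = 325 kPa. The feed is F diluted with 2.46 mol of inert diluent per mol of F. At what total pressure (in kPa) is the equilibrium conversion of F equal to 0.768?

P = 135 kPa

Take 1 mol F as basis and let X be its fractional conversion, so ξ = X.
Mole table: n_F = 1 − X; n_D = 2X; n_I = 2.46 (inert).
n_T = Σnᵢ = 3.46 + X.
K_p = p_D^2 / (p_F) with p_i = (n_i/n_T)·P.
At X = 0.768: the mole-fraction product g(X) = Π y_i^ν_i = 2.405. Since K_p = g(X)·P^{1}, P = (K_p/g)^(1/1) = (325/2.405)^(1/1) = 135 kPa.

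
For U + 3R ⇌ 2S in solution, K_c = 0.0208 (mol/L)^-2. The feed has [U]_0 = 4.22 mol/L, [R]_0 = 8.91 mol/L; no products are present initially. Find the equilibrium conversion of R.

X = 0.449

Let X = conversion of R; extent ξ = 8.91X/3 mol/L.
Concentrations: [U] = 4.22 − 2.97X; [R] = 8.91 − 8.91X; [S] = 5.94X.
K_c = [S]^2 / ([U] [R]^3).
This equals 0.0208 at X = 0.449 (the root in 0 < X < 1).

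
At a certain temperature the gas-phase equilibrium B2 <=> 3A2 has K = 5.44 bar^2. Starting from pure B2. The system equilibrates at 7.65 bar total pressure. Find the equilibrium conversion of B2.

X = 0.173

Take 1 mol B2 as basis and let X be its fractional conversion, so ξ = X.
Species balance: n_B2 = 1 − X; n_A2 = 3X.
n_T = Σnᵢ = 1 + 2X.
With p_i = (n_i/n_T)P, K = p_A2^3 / (p_B2).
Equating to 5.44 bar^2 and solving on 0 < X < 1: X = 0.173.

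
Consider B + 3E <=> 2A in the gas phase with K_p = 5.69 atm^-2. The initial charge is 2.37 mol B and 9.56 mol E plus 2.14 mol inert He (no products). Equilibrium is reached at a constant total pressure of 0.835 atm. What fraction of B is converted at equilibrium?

Take 2.37 mol B as basis and let X be its fractional conversion, so ξ = 2.37X.
Mole table: n_B = 2.37 − 2.37X; n_E = 9.56 − 7.11X; n_A = 4.74X; n_I = 2.14 (inert).
Summing: n_T = 14.1 − 4.74X.
y_i = n_i/n_T, p_i = y_i·P. K_p = p_A^2 / (p_B p_E^3).
Setting this equal to 5.69 atm^-2 and taking the physical root (0 < X < 1) gives X = 0.532.

X = 0.532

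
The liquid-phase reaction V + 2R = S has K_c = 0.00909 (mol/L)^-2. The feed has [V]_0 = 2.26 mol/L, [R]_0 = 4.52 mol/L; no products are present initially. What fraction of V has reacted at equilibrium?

X = 0.125

Let X = conversion of V; extent ξ = 2.26·X mol/L.
Concentrations: [V] = 2.26 − 2.26X; [R] = 4.52 − 4.52X; [S] = 2.26X.
K_c = [S] / ([V] [R]^2).
Setting equal to 0.00909 and solving for X on (0,1) gives X = 0.125.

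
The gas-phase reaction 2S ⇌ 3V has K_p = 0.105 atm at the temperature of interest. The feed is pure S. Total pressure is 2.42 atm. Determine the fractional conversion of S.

X = 0.207

Take 1 mol S as basis and let X be its fractional conversion, so ξ = 0.5X.
Mole table: n_S = 1 − X; n_V = 1.5X.
Summing: n_T = 1 + 0.5X.
With p_i = (n_i/n_T)P, K_p = p_V^3 / (p_S^2).
This yields a degree-3 equation in X; solving on (0,1), X = 0.207.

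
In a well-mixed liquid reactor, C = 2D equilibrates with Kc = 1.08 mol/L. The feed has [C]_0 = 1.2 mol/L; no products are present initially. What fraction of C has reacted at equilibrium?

Let X = conversion of C; extent ξ = 1.2·X mol/L.
Concentrations: [C] = 1.2 − 1.2X; [D] = 2.4X.
Kc = [D]^2 / ([C]).
Equating to 1.08 mol/L: the physical root is X = 0.375.

X = 0.375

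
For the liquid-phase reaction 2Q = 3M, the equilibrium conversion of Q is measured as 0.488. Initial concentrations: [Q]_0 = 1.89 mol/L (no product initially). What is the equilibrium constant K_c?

Let X = conversion of Q.
Concentrations: [Q] = 1.89 − 1.89X; [M] = 2.83X.
At X = 0.488: [Q] = 0.968, [M] = 1.38.
K_c = [M]^3 / ([Q]^2) = 2.83 mol/L.

K_c = 2.83 mol/L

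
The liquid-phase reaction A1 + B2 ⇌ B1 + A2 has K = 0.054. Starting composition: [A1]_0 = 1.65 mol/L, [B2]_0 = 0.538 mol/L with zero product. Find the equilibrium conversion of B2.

Let X = conversion of B2; extent ξ = 0.538·X mol/L.
Concentrations: [A1] = 1.65 − 0.538X; [B2] = 0.538 − 0.538X; [B1] = 0.538X; [A2] = 0.538X.
K = [B1] [A2] / ([A1] [B2]).
Setting equal to 0.054 and solving for X on (0,1) gives X = 0.318.

X = 0.318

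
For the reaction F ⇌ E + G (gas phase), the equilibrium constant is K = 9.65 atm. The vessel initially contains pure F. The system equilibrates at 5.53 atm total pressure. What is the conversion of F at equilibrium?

Take 1 mol F as basis and let X be its fractional conversion, so ξ = X.
Moles: n_F = 1 − X; n_E = X; n_G = X.
Total moles n_T = 1 + X.
y_i = n_i/n_T, p_i = y_i·P. K = p_E p_G / (p_F).
This yields a degree-2 equation in X; solving on (0,1), X = 0.797.

X = 0.797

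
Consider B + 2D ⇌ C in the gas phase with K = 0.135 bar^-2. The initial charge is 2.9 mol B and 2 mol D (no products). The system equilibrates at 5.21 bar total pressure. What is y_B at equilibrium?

Basis: 2 mol D initially; let X = conversion of D. Extent ξ = X.
At extent ξ: n_B = 2.9 − X; n_D = 2 − 2X; n_C = X.
Summing: n_T = 4.9 − 2X.
y_i = n_i/n_T, p_i = y_i·P. K = p_C / (p_B p_D^2).
This yields a degree-3 equation in X; solving on (0,1), X = 0.527.
Then n_B = 2.37, n_T = 3.85, so y_B = 0.617.

y_B = 0.617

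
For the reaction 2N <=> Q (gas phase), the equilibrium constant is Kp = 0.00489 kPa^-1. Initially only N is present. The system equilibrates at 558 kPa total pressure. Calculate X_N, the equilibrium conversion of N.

X = 0.710

Basis: 1 mol N initially; let X = conversion of N. Extent ξ = 0.5X.
Mole table: n_N = 1 − X; n_Q = 0.5X.
Total moles n_T = 1 − 0.5X.
Mole fractions y_i = n_i/n_T; Kp = p_Q / (p_N^2) with p_i = y_i·P.
Equating to 0.00489 kPa^-1 and solving on 0 < X < 1: X = 0.710.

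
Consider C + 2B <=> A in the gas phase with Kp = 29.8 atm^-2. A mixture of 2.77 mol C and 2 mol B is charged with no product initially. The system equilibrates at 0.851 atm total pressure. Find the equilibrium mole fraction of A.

Take 2 mol B as basis and let X be its fractional conversion, so ξ = X.
Species balance: n_C = 2.77 − X; n_B = 2 − 2X; n_A = X.
Summing: n_T = 4.77 − 2X.
With p_i = (n_i/n_T)P, Kp = p_A / (p_C p_B^2).
This yields a degree-3 equation in X; solving on (0,1), X = 0.783.
Then n_A = 0.783, n_T = 3.2, so y_A = 0.245.

y_A = 0.245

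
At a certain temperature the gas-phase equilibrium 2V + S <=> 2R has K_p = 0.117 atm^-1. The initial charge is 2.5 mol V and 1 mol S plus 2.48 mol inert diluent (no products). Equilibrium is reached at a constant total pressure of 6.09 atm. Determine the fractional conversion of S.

X = 0.287

Take 1 mol S as basis and let X be its fractional conversion, so ξ = X.
Species balance: n_V = 2.5 − 2X; n_S = 1 − X; n_R = 2X; n_I = 2.48 (inert).
Total moles n_T = 5.98 − X.
y_i = n_i/n_T, p_i = y_i·P. K_p = p_R^2 / (p_V^2 p_S).
Substituting and setting equal to 0.117 atm^-1 gives a polynomial in X; the root in (0,1) is X = 0.287.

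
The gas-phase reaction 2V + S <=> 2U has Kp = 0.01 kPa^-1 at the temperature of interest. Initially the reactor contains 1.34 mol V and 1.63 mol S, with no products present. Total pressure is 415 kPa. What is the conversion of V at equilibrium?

X = 0.585

Let X = conversion of V (basis 1.34 mol V); extent of reaction ξ = 0.67X.
At extent ξ: n_V = 1.34 − 1.34X; n_S = 1.63 − 0.67X; n_U = 1.34X.
Summing: n_T = 2.97 − 0.67X.
y_i = n_i/n_T, p_i = y_i·P. Kp = p_U^2 / (p_V^2 p_S).
This yields a degree-3 equation in X; solving on (0,1), X = 0.585.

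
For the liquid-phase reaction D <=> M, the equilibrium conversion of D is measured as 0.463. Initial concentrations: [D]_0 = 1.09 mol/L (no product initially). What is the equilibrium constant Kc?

Let X = conversion of D.
Concentrations: [D] = 1.09 − 1.09X; [M] = 1.09X.
At X = 0.463: [D] = 0.585, [M] = 0.505.
Kc = [M] / ([D]) = 0.862.

Kc = 0.862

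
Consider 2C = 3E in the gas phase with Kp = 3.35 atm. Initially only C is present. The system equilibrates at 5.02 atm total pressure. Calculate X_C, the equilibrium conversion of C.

Take 1 mol C as basis and let X be its fractional conversion, so ξ = 0.5X.
At extent ξ: n_C = 1 − X; n_E = 1.5X.
Summing: n_T = 1 + 0.5X.
y_i = n_i/n_T, p_i = y_i·P. Kp = p_E^3 / (p_C^2).
This yields a degree-3 equation in X; solving on (0,1), X = 0.428.

X = 0.428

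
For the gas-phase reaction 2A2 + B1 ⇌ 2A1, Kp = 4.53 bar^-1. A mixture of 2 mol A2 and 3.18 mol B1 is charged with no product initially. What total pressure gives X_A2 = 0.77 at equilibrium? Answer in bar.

Let X = conversion of A2 (basis 2 mol A2); extent of reaction ξ = X.
Mole table: n_A2 = 2 − 2X; n_B1 = 3.18 − X; n_A1 = 2X.
Total moles n_T = 5.18 − X.
Kp = p_A1^2 / (p_A2^2 p_B1) with p_i = (n_i/n_T)·P.
At X = 0.77: the mole-fraction product g(X) = Π y_i^ν_i = 20.51. Since Kp = g(X)·P^{-1}, P = (g/Kp)^(1/1) = (20.51/4.53)^(1/1) = 4.53 bar.

P = 4.53 bar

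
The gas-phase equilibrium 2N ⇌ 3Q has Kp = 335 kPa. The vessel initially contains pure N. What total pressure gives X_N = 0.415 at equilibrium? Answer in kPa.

P = 574 kPa

Basis: 1 mol N initially; let X = conversion of N. Extent ξ = 0.5X.
Moles: n_N = 1 − X; n_Q = 1.5X.
n_T = Σnᵢ = 1 + 0.5X.
Kp = p_Q^3 / (p_N^2) with p_i = (n_i/n_T)·P.
At X = 0.415: the mole-fraction product g(X) = Π y_i^ν_i = 0.5837. Since Kp = g(X)·P^{1}, P = (Kp/g)^(1/1) = (335/0.5837)^(1/1) = 574 kPa.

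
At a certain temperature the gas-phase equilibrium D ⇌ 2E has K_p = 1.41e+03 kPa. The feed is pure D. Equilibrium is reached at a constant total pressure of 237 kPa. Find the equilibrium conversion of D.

Let X = conversion of D (basis 1 mol D); extent of reaction ξ = X.
Moles: n_D = 1 − X; n_E = 2X.
n_T = Σnᵢ = 1 + X.
y_i = n_i/n_T, p_i = y_i·P. K_p = p_E^2 / (p_D).
Setting this equal to 1.41e+03 kPa and taking the physical root (0 < X < 1) gives X = 0.773.

X = 0.773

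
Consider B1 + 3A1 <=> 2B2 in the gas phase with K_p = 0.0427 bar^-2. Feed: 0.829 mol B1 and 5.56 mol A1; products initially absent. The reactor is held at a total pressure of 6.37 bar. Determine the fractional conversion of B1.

X = 0.642

Basis: 0.829 mol B1 initially; let X = conversion of B1. Extent ξ = 0.829X.
Species balance: n_B1 = 0.829 − 0.829X; n_A1 = 5.56 − 2.49X; n_B2 = 1.66X.
Total moles n_T = 6.39 − 1.66X.
y_i = n_i/n_T, p_i = y_i·P. K_p = p_B2^2 / (p_B1 p_A1^3).
Setting this equal to 0.0427 bar^-2 and taking the physical root (0 < X < 1) gives X = 0.642.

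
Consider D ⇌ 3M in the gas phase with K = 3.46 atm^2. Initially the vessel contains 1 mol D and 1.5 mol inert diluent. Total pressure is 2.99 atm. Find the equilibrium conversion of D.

Basis: 1 mol D initially; let X = conversion of D. Extent ξ = X.
Mole table: n_D = 1 − X; n_M = 3X; n_I = 1.5 (inert).
Total moles n_T = 2.5 + 2X.
Mole fractions y_i = n_i/n_T; K = p_M^3 / (p_D) with p_i = y_i·P.
This yields a degree-3 equation in X; solving on (0,1), X = 0.450.

X = 0.450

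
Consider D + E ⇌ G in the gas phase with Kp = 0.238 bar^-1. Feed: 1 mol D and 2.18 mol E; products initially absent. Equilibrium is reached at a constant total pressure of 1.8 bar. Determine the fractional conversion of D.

X = 0.221

Take 1 mol D as basis and let X be its fractional conversion, so ξ = X.
At extent ξ: n_D = 1 − X; n_E = 2.18 − X; n_G = X.
Summing: n_T = 3.18 − X.
With p_i = (n_i/n_T)P, Kp = p_G / (p_D p_E).
Setting this equal to 0.238 bar^-1 and taking the physical root (0 < X < 1) gives X = 0.221.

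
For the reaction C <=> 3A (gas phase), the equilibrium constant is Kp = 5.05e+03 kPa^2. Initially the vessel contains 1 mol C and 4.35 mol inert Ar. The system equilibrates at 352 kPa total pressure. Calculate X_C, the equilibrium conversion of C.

X = 0.332

Take 1 mol C as basis and let X be its fractional conversion, so ξ = X.
Mole table: n_C = 1 − X; n_A = 3X; n_I = 4.35 (inert).
Total moles n_T = 5.35 + 2X.
y_i = n_i/n_T, p_i = y_i·P. Kp = p_A^3 / (p_C).
Substituting and setting equal to 5.05e+03 kPa^2 gives a polynomial in X; the root in (0,1) is X = 0.332.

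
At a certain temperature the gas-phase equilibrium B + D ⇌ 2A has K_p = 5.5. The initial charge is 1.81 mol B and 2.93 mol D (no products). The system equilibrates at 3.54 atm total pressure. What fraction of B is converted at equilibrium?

Basis: 1.81 mol B initially; let X = conversion of B. Extent ξ = 1.81X.
Mole table: n_B = 1.81 − 1.81X; n_D = 2.93 − 1.81X; n_A = 3.62X.
Total moles n_T = 4.74 (Δν = 0, constant).
Mole fractions y_i = n_i/n_T; K_p = p_A^2 / (p_B p_D) with p_i = y_i·P.
This yields a degree-2 equation in X; solving on (0,1), X = 0.664.

X = 0.664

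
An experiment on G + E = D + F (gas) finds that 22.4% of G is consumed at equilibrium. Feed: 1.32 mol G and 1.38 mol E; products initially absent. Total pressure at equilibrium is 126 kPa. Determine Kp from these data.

Kp = 0.0787

Take 1.32 mol G as basis and let X be its fractional conversion, so ξ = 1.32X.
At extent ξ: n_G = 1.32 − 1.32X; n_E = 1.38 − 1.32X; n_D = 1.32X; n_F = 1.32X.
Since Δν = 0, n_T = 2.7 throughout.
At X = 0.224: n_G = 1.02, n_E = 1.08, n_D = 0.296, n_F = 0.296, n_T = 2.7.
p_i = (n_i/n_T)·P. Kp = p_D p_F / (p_G p_E) = 0.0787.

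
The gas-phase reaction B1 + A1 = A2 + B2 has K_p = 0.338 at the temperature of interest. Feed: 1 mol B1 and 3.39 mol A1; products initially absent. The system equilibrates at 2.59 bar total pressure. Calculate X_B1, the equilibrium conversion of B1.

X = 0.608

Let X = conversion of B1 (basis 1 mol B1); extent of reaction ξ = X.
Moles: n_B1 = 1 − X; n_A1 = 3.39 − X; n_A2 = X; n_B2 = X.
n_T stays at 4.39 (no change in mole number).
y_i = n_i/n_T, p_i = y_i·P. K_p = p_A2 p_B2 / (p_B1 p_A1).
Substituting and setting equal to 0.338 gives a polynomial in X; the root in (0,1) is X = 0.608.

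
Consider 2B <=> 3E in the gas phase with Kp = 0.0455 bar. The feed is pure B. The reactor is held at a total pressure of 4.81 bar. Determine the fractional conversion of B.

Take 1 mol B as basis and let X be its fractional conversion, so ξ = 0.5X.
Species balance: n_B = 1 − X; n_E = 1.5X.
Summing: n_T = 1 + 0.5X.
y_i = n_i/n_T, p_i = y_i·P. Kp = p_E^3 / (p_B^2).
Equating to 0.0455 bar and solving on 0 < X < 1: X = 0.131.

X = 0.131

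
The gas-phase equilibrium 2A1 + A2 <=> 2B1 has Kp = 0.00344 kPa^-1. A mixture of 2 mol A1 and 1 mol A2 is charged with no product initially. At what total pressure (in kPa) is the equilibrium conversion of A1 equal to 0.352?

P = 351 kPa

Take 2 mol A1 as basis and let X be its fractional conversion, so ξ = X.
Moles: n_A1 = 2 − 2X; n_A2 = 1 − X; n_B1 = 2X.
Total moles n_T = 3 − X.
Kp = p_B1^2 / (p_A1^2 p_A2) with p_i = (n_i/n_T)·P.
At X = 0.352: the mole-fraction product g(X) = Π y_i^ν_i = 1.206. Since Kp = g(X)·P^{-1}, P = (g/Kp)^(1/1) = (1.206/0.00344)^(1/1) = 351 kPa.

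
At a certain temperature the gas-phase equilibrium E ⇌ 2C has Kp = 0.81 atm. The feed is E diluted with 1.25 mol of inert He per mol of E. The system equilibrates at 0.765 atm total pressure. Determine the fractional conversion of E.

X = 0.568

Basis: 1 mol E initially; let X = conversion of E. Extent ξ = X.
Species balance: n_E = 1 − X; n_C = 2X; n_I = 1.25 (inert).
Total moles n_T = 2.25 + X.
Mole fractions y_i = n_i/n_T; Kp = p_C^2 / (p_E) with p_i = y_i·P.
Equating to 0.81 atm and solving on 0 < X < 1: X = 0.568.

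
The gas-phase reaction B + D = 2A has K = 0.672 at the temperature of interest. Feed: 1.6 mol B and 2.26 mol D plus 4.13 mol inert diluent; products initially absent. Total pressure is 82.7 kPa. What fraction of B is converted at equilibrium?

Take 1.6 mol B as basis and let X be its fractional conversion, so ξ = 1.6X.
Species balance: n_B = 1.6 − 1.6X; n_D = 2.26 − 1.6X; n_A = 3.2X; n_I = 4.13 (inert).
n_T stays at 7.99 (no change in mole number).
y_i = n_i/n_T, p_i = y_i·P. K = p_A^2 / (p_B p_D).
Equating to 0.672 and solving on 0 < X < 1: X = 0.343.

X = 0.343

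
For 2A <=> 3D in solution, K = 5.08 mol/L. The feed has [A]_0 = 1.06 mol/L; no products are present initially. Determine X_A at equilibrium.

Let X = conversion of A; extent ξ = 1.06X/2 mol/L.
Concentrations: [A] = 1.06 − 1.06X; [D] = 1.59X.
K = [D]^3 / ([A]^2).
Setting equal to 5.08 and solving for X on (0,1) gives X = 0.605.

X = 0.605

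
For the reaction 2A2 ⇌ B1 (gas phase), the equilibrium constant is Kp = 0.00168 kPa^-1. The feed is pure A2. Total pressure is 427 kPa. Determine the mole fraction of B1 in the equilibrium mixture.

Take 1 mol A2 as basis and let X be its fractional conversion, so ξ = 0.5X.
Mole table: n_A2 = 1 − X; n_B1 = 0.5X.
Total moles n_T = 1 − 0.5X.
y_i = n_i/n_T, p_i = y_i·P. Kp = p_B1 / (p_A2^2).
Equating to 0.00168 kPa^-1 and solving on 0 < X < 1: X = 0.492.
Then n_B1 = 0.246, n_T = 0.754, so y_B1 = 0.326.

y_B1 = 0.326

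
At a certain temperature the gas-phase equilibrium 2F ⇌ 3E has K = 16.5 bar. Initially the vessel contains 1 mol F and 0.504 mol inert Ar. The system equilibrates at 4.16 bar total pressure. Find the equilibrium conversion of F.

Basis: 1 mol F initially; let X = conversion of F. Extent ξ = 0.5X.
Moles: n_F = 1 − X; n_E = 1.5X; n_I = 0.504 (inert).
Summing: n_T = 1.5 + 0.5X.
With p_i = (n_i/n_T)P, K = p_E^3 / (p_F^2).
Equating to 16.5 bar and solving on 0 < X < 1: X = 0.646.

X = 0.646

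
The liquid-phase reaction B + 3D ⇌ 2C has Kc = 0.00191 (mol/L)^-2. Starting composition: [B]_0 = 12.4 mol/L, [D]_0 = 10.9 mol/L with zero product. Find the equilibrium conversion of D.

X = 0.365

Let X = conversion of D; extent ξ = 10.9X/3 mol/L.
Concentrations: [B] = 12.4 − 3.63X; [D] = 10.9 − 10.9X; [C] = 7.27X.
Kc = [C]^2 / ([B] [D]^3).
Setting equal to 0.00191 and solving for X on (0,1) gives X = 0.365.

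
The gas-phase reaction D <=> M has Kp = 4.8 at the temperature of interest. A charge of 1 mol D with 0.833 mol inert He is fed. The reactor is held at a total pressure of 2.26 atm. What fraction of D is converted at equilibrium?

Basis: 1 mol D initially; let X = conversion of D. Extent ξ = X.
At extent ξ: n_D = 1 − X; n_M = X; n_I = 0.833 (inert).
Total moles n_T = 1.83 (Δν = 0, constant).
y_i = n_i/n_T, p_i = y_i·P. Kp = p_M / (p_D).
Setting this equal to 4.8 and taking the physical root (0 < X < 1) gives X = 0.828.

X = 0.828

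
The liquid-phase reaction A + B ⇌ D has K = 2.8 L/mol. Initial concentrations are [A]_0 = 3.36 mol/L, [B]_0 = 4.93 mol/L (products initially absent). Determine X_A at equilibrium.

X = 0.853

Let X = conversion of A; extent ξ = 3.36·X mol/L.
Concentrations: [A] = 3.36 − 3.36X; [B] = 4.93 − 3.36X; [D] = 3.36X.
K = [D] / ([A] [B]).
Solving K = 2.8 for X ∈ (0,1): X = 0.853.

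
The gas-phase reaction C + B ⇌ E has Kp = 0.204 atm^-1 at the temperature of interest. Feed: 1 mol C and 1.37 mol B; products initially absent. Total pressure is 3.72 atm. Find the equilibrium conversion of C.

X = 0.283

Basis: 1 mol C initially; let X = conversion of C. Extent ξ = X.
Mole table: n_C = 1 − X; n_B = 1.37 − X; n_E = X.
Summing: n_T = 2.37 − X.
Mole fractions y_i = n_i/n_T; Kp = p_E / (p_C p_B) with p_i = y_i·P.
Setting this equal to 0.204 atm^-1 and taking the physical root (0 < X < 1) gives X = 0.283.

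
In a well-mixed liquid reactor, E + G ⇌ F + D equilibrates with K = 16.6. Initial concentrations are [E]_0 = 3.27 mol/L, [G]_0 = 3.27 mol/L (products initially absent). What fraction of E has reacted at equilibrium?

Let X = conversion of E; extent ξ = 3.27·X mol/L.
Concentrations: [E] = 3.27 − 3.27X; [G] = 3.27 − 3.27X; [F] = 3.27X; [D] = 3.27X.
K = [F] [D] / ([E] [G]).
Equating to 16.6: the physical root is X = 0.803.

X = 0.803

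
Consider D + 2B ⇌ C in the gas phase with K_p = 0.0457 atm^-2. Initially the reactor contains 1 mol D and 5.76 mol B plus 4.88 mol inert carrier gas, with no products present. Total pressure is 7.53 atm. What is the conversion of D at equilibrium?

X = 0.356

Take 1 mol D as basis and let X be its fractional conversion, so ξ = X.
Mole table: n_D = 1 − X; n_B = 5.76 − 2X; n_C = X; n_I = 4.88 (inert).
Summing: n_T = 11.6 − 2X.
Mole fractions y_i = n_i/n_T; K_p = p_C / (p_D p_B^2) with p_i = y_i·P.
Equating to 0.0457 atm^-2 and solving on 0 < X < 1: X = 0.356.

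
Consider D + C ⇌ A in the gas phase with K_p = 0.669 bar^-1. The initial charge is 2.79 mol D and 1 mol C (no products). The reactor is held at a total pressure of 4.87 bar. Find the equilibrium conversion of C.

Basis: 1 mol C initially; let X = conversion of C. Extent ξ = X.
At extent ξ: n_D = 2.79 − X; n_C = 1 − X; n_A = X.
Summing: n_T = 3.79 − X.
y_i = n_i/n_T, p_i = y_i·P. K_p = p_A / (p_D p_C).
Setting this equal to 0.669 bar^-1 and taking the physical root (0 < X < 1) gives X = 0.688.

X = 0.688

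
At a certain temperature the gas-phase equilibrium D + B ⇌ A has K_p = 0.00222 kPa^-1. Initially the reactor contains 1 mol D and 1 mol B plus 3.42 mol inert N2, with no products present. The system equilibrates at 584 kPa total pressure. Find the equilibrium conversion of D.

X = 0.170

Take 1 mol D as basis and let X be its fractional conversion, so ξ = X.
Mole table: n_D = 1 − X; n_B = 1 − X; n_A = X; n_I = 3.42 (inert).
Total moles n_T = 5.42 − X.
y_i = n_i/n_T, p_i = y_i·P. K_p = p_A / (p_D p_B).
Setting this equal to 0.00222 kPa^-1 and taking the physical root (0 < X < 1) gives X = 0.170.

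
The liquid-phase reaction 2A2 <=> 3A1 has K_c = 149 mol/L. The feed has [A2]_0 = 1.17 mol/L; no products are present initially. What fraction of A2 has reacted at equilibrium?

X = 0.868

Let X = conversion of A2; extent ξ = 1.17X/2 mol/L.
Concentrations: [A2] = 1.17 − 1.17X; [A1] = 1.75X.
K_c = [A1]^3 / ([A2]^2).
This equals 149 at X = 0.868 (the root in 0 < X < 1).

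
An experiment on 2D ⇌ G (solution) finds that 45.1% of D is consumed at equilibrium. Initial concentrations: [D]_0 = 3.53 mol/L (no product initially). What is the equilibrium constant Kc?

Let X = conversion of D.
Concentrations: [D] = 3.53 − 3.53X; [G] = 1.76X.
At X = 0.451: [D] = 1.94, [G] = 0.796.
Kc = [G] / ([D]^2) = 0.212 L/mol.

Kc = 0.212 L/mol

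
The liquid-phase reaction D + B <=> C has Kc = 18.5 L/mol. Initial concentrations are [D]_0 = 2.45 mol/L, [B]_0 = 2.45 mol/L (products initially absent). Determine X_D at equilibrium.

Let X = conversion of D; extent ξ = 2.45·X mol/L.
Concentrations: [D] = 2.45 − 2.45X; [B] = 2.45 − 2.45X; [C] = 2.45X.
Kc = [C] / ([D] [B]).
This equals 18.5 at X = 0.862 (the root in 0 < X < 1).

X = 0.862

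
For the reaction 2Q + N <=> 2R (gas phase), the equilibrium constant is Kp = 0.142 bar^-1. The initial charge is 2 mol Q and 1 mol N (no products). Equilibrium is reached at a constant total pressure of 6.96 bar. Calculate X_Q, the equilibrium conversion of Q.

Let X = conversion of Q (basis 2 mol Q); extent of reaction ξ = X.
At extent ξ: n_Q = 2 − 2X; n_N = 1 − X; n_R = 2X.
Summing: n_T = 3 − X.
Mole fractions y_i = n_i/n_T; Kp = p_R^2 / (p_Q^2 p_N) with p_i = y_i·P.
This yields a degree-3 equation in X; solving on (0,1), X = 0.332.

X = 0.332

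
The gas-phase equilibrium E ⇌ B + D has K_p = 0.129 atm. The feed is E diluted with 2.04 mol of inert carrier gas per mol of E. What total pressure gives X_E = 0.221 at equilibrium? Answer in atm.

Take 1 mol E as basis and let X be its fractional conversion, so ξ = X.
At extent ξ: n_E = 1 − X; n_B = X; n_D = X; n_I = 2.04 (inert).
Total moles n_T = 3.04 + X.
K_p = p_B p_D / (p_E) with p_i = (n_i/n_T)·P.
At X = 0.221: the mole-fraction product g(X) = Π y_i^ν_i = 0.01923. Since K_p = g(X)·P^{1}, P = (K_p/g)^(1/1) = (0.129/0.01923)^(1/1) = 6.71 atm.

P = 6.71 atm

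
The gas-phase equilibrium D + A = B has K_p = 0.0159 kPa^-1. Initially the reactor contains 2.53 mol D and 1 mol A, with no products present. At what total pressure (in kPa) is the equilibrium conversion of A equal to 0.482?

P = 87.1 kPa

Let X = conversion of A (basis 1 mol A); extent of reaction ξ = X.
Moles: n_D = 2.53 − X; n_A = 1 − X; n_B = X.
Total moles n_T = 3.53 − X.
K_p = p_B / (p_D p_A) with p_i = (n_i/n_T)·P.
At X = 0.482: the mole-fraction product g(X) = Π y_i^ν_i = 1.385. Since K_p = g(X)·P^{-1}, P = (g/K_p)^(1/1) = (1.385/0.0159)^(1/1) = 87.1 kPa.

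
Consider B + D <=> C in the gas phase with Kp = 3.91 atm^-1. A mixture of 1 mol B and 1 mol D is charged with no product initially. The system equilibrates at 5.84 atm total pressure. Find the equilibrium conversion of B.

X = 0.795

Take 1 mol B as basis and let X be its fractional conversion, so ξ = X.
Moles: n_B = 1 − X; n_D = 1 − X; n_C = X.
Summing: n_T = 2 − X.
With p_i = (n_i/n_T)P, Kp = p_C / (p_B p_D).
This yields a degree-2 equation in X; solving on (0,1), X = 0.795.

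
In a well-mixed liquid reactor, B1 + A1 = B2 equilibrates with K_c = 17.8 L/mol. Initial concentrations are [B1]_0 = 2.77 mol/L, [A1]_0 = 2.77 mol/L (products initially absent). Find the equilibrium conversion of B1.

Let X = conversion of B1; extent ξ = 2.77·X mol/L.
Concentrations: [B1] = 2.77 − 2.77X; [A1] = 2.77 − 2.77X; [B2] = 2.77X.
K_c = [B2] / ([B1] [A1]).
Setting equal to 17.8 and solving for X on (0,1) gives X = 0.867.

X = 0.867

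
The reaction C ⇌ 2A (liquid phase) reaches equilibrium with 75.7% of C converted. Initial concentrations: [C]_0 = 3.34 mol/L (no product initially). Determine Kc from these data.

Let X = conversion of C.
Concentrations: [C] = 3.34 − 3.34X; [A] = 6.68X.
At X = 0.757: [C] = 0.812, [A] = 5.06.
Kc = [A]^2 / ([C]) = 31.5 mol/L.

Kc = 31.5 mol/L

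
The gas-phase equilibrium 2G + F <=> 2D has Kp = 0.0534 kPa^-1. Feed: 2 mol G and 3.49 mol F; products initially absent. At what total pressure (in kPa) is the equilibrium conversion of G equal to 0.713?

P = 199 kPa

Basis: 2 mol G initially; let X = conversion of G. Extent ξ = X.
Mole table: n_G = 2 − 2X; n_F = 3.49 − X; n_D = 2X.
Summing: n_T = 5.49 − X.
Kp = p_D^2 / (p_G^2 p_F) with p_i = (n_i/n_T)·P.
At X = 0.713: the mole-fraction product g(X) = Π y_i^ν_i = 10.62. Since Kp = g(X)·P^{-1}, P = (g/Kp)^(1/1) = (10.62/0.0534)^(1/1) = 199 kPa.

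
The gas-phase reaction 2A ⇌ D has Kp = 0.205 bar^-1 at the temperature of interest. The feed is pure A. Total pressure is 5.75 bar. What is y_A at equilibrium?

y_A = 0.590

Basis: 1 mol A initially; let X = conversion of A. Extent ξ = 0.5X.
Species balance: n_A = 1 − X; n_D = 0.5X.
n_T = Σnᵢ = 1 − 0.5X.
y_i = n_i/n_T, p_i = y_i·P. Kp = p_D / (p_A^2).
Equating to 0.205 bar^-1 and solving on 0 < X < 1: X = 0.582.
Then n_A = 0.418, n_T = 0.709, so y_A = 0.590.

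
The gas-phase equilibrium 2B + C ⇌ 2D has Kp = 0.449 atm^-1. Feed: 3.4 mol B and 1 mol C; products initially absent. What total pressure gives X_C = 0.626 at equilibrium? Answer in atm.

Take 1 mol C as basis and let X be its fractional conversion, so ξ = X.
Mole table: n_B = 3.4 − 2X; n_C = 1 − X; n_D = 2X.
Total moles n_T = 4.4 − X.
Kp = p_D^2 / (p_B^2 p_C) with p_i = (n_i/n_T)·P.
At X = 0.626: the mole-fraction product g(X) = Π y_i^ν_i = 3.428. Since Kp = g(X)·P^{-1}, P = (g/Kp)^(1/1) = (3.428/0.449)^(1/1) = 7.64 atm.

P = 7.64 atm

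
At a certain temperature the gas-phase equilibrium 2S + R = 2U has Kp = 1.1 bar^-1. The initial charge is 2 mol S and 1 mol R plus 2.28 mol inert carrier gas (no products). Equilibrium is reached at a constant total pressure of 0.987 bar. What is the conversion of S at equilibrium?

Let X = conversion of S (basis 2 mol S); extent of reaction ξ = X.
Moles: n_S = 2 − 2X; n_R = 1 − X; n_U = 2X; n_I = 2.28 (inert).
Summing: n_T = 5.28 − X.
Mole fractions y_i = n_i/n_T; Kp = p_U^2 / (p_S^2 p_R) with p_i = y_i·P.
Substituting and setting equal to 1.1 bar^-1 gives a polynomial in X; the root in (0,1) is X = 0.283.

X = 0.283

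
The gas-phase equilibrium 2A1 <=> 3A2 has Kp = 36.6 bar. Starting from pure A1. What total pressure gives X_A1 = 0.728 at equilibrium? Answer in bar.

P = 2.84 bar

Take 1 mol A1 as basis and let X be its fractional conversion, so ξ = 0.5X.
Mole table: n_A1 = 1 − X; n_A2 = 1.5X.
n_T = Σnᵢ = 1 + 0.5X.
Kp = p_A2^3 / (p_A1^2) with p_i = (n_i/n_T)·P.
At X = 0.728: the mole-fraction product g(X) = Π y_i^ν_i = 12.9. Since Kp = g(X)·P^{1}, P = (Kp/g)^(1/1) = (36.6/12.9)^(1/1) = 2.84 bar.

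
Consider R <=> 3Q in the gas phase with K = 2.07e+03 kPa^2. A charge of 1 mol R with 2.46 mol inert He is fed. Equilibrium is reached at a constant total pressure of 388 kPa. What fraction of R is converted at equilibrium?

Let X = conversion of R (basis 1 mol R); extent of reaction ξ = X.
At extent ξ: n_R = 1 − X; n_Q = 3X; n_I = 2.46 (inert).
Total moles n_T = 3.46 + 2X.
Mole fractions y_i = n_i/n_T; K = p_Q^3 / (p_R) with p_i = y_i·P.
Equating to 2.07e+03 kPa^2 and solving on 0 < X < 1: X = 0.183.

X = 0.183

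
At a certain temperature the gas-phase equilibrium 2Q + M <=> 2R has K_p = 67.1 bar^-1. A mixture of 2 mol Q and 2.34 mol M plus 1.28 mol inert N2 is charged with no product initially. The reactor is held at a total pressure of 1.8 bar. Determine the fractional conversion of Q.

Basis: 2 mol Q initially; let X = conversion of Q. Extent ξ = X.
Species balance: n_Q = 2 − 2X; n_M = 2.34 − X; n_R = 2X; n_I = 1.28 (inert).
Total moles n_T = 5.62 − X.
With p_i = (n_i/n_T)P, K_p = p_R^2 / (p_Q^2 p_M).
This yields a degree-3 equation in X; solving on (0,1), X = 0.860.

X = 0.860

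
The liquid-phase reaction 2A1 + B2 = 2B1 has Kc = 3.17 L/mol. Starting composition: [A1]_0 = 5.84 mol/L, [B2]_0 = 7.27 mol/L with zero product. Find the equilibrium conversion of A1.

Let X = conversion of A1; extent ξ = 5.84X/2 mol/L.
Concentrations: [A1] = 5.84 − 5.84X; [B2] = 7.27 − 2.92X; [B1] = 5.84X.
Kc = [B1]^2 / ([A1]^2 [B2]).
Solving Kc = 3.17 for X ∈ (0,1): X = 0.798.

X = 0.798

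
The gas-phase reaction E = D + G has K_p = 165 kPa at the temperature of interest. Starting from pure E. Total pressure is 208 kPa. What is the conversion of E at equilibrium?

X = 0.665

Take 1 mol E as basis and let X be its fractional conversion, so ξ = X.
Moles: n_E = 1 − X; n_D = X; n_G = X.
Summing: n_T = 1 + X.
With p_i = (n_i/n_T)P, K_p = p_D p_G / (p_E).
Equating to 165 kPa and solving on 0 < X < 1: X = 0.665.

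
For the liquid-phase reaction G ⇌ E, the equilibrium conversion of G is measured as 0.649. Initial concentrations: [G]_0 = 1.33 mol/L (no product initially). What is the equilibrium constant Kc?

Let X = conversion of G.
Concentrations: [G] = 1.33 − 1.33X; [E] = 1.33X.
At X = 0.649: [G] = 0.467, [E] = 0.863.
Kc = [E] / ([G]) = 1.85.

Kc = 1.85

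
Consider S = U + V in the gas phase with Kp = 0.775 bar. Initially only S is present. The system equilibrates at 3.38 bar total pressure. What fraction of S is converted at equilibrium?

X = 0.432

Let X = conversion of S (basis 1 mol S); extent of reaction ξ = X.
Mole table: n_S = 1 − X; n_U = X; n_V = X.
Summing: n_T = 1 + X.
With p_i = (n_i/n_T)P, Kp = p_U p_V / (p_S).
Setting this equal to 0.775 bar and taking the physical root (0 < X < 1) gives X = 0.432.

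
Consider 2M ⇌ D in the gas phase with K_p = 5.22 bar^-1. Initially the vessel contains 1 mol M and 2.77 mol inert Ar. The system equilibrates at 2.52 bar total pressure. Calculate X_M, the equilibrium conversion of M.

Let X = conversion of M (basis 1 mol M); extent of reaction ξ = 0.5X.
At extent ξ: n_M = 1 − X; n_D = 0.5X; n_I = 2.77 (inert).
Total moles n_T = 3.77 − 0.5X.
Mole fractions y_i = n_i/n_T; K_p = p_D / (p_M^2) with p_i = y_i·P.
Equating to 5.22 bar^-1 and solving on 0 < X < 1: X = 0.699.

X = 0.699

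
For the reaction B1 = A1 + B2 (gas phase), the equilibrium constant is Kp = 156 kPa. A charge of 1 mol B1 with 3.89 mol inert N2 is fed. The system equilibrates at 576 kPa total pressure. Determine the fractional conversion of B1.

Basis: 1 mol B1 initially; let X = conversion of B1. Extent ξ = X.
Mole table: n_B1 = 1 − X; n_A1 = X; n_B2 = X; n_I = 3.89 (inert).
n_T = Σnᵢ = 4.89 + X.
y_i = n_i/n_T, p_i = y_i·P. Kp = p_A1 p_B2 / (p_B1).
This yields a degree-2 equation in X; solving on (0,1), X = 0.687.

X = 0.687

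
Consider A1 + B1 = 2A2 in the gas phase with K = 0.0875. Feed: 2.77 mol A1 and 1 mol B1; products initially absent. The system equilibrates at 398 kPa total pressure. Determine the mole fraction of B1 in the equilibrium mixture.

y_B1 = 0.209

Basis: 1 mol B1 initially; let X = conversion of B1. Extent ξ = X.
Species balance: n_A1 = 2.77 − X; n_B1 = 1 − X; n_A2 = 2X.
Since Δν = 0, n_T = 3.77 throughout.
y_i = n_i/n_T, p_i = y_i·P. K = p_A2^2 / (p_A1 p_B1).
Equating to 0.0875 and solving on 0 < X < 1: X = 0.210.
Then n_B1 = 0.79, n_T = 3.77, so y_B1 = 0.209.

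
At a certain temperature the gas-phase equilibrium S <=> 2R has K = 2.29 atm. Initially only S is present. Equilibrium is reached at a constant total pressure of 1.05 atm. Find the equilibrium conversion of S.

X = 0.594

Let X = conversion of S (basis 1 mol S); extent of reaction ξ = X.
Moles: n_S = 1 − X; n_R = 2X.
n_T = Σnᵢ = 1 + X.
y_i = n_i/n_T, p_i = y_i·P. K = p_R^2 / (p_S).
Setting this equal to 2.29 atm and taking the physical root (0 < X < 1) gives X = 0.594.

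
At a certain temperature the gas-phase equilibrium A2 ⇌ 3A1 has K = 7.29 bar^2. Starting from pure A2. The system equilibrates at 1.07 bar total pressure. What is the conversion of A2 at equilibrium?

X = 0.728

Take 1 mol A2 as basis and let X be its fractional conversion, so ξ = X.
Moles: n_A2 = 1 − X; n_A1 = 3X.
Summing: n_T = 1 + 2X.
y_i = n_i/n_T, p_i = y_i·P. K = p_A1^3 / (p_A2).
Setting this equal to 7.29 bar^2 and taking the physical root (0 < X < 1) gives X = 0.728.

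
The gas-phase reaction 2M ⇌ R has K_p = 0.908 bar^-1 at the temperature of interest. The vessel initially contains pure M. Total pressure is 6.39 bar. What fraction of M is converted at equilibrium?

Basis: 1 mol M initially; let X = conversion of M. Extent ξ = 0.5X.
Mole table: n_M = 1 − X; n_R = 0.5X.
Summing: n_T = 1 − 0.5X.
y_i = n_i/n_T, p_i = y_i·P. K_p = p_R / (p_M^2).
This yields a degree-2 equation in X; solving on (0,1), X = 0.797.

X = 0.797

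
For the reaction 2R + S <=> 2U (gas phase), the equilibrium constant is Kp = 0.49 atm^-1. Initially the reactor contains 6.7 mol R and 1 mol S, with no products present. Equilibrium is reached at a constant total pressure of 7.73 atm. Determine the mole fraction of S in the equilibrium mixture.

y_S = 0.027

Let X = conversion of S (basis 1 mol S); extent of reaction ξ = X.
At extent ξ: n_R = 6.7 − 2X; n_S = 1 − X; n_U = 2X.
Summing: n_T = 7.7 − X.
y_i = n_i/n_T, p_i = y_i·P. Kp = p_U^2 / (p_R^2 p_S).
This yields a degree-3 equation in X; solving on (0,1), X = 0.813.
Then n_S = 0.187, n_T = 6.89, so y_S = 0.027.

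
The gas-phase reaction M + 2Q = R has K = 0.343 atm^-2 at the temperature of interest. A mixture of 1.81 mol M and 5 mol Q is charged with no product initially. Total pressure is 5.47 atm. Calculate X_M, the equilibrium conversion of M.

Take 1.81 mol M as basis and let X be its fractional conversion, so ξ = 1.81X.
Moles: n_M = 1.81 − 1.81X; n_Q = 5 − 3.62X; n_R = 1.81X.
Summing: n_T = 6.81 − 3.62X.
y_i = n_i/n_T, p_i = y_i·P. K = p_R / (p_M p_Q^2).
Equating to 0.343 atm^-2 and solving on 0 < X < 1: X = 0.759.

X = 0.759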